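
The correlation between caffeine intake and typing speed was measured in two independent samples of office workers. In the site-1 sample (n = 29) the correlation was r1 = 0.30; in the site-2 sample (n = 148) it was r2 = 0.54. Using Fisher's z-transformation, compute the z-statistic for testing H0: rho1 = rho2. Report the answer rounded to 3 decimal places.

Fisher z-transforms: z1 = atanh(0.30) = 0.309520, z2 = atanh(0.54) = 0.604156; difference d = -0.294636
Var(d) = 1/26 + 1/145 = 0.0384615 + 0.0068966 = 0.0453581
z = d/√Var(d) = -0.294636 / √0.0453581 = -0.294636 / 0.212974 = -1.383

-1.383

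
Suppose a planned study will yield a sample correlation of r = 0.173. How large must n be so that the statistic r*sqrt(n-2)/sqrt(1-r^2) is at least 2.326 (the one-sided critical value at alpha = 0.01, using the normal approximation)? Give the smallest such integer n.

r√(n−2)/√(1−r²) ≥ 2.326  ⇔  n−2 ≥ (2.326)²·(1−r²)/r²
(1−r²)/r² = (1−0.029929)/0.029929 = 32.4124
n ≥ 2 + 5.410276·32.4124 = 2 + 175.3600 = 177.3600
⌈177.3600⌉ = 178

178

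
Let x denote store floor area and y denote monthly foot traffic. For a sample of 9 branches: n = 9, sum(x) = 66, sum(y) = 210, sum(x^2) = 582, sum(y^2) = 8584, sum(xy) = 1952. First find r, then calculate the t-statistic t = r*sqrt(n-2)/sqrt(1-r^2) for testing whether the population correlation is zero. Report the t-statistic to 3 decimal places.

Numerator: nΣxy − (Σx)(Σy) = 9·1952 − (66)(210) = 3708
Denominator: √[(nΣx²−(Σx)²)(nΣy²−(Σy)²)]
  nΣx²−(Σx)² = 9·582 − 4356 = 882;  nΣy²−(Σy)² = 9·8584 − 44100 = 33156
  √(882·33156) = √29243592 = 5407.7345
r = 3708 / 5407.7345 = 0.6857
t = r·√(n−2)/√(1−r²) = 0.6857·√7 / √(1−0.470184) = 1.814192 / 0.727885 = 2.492

2.492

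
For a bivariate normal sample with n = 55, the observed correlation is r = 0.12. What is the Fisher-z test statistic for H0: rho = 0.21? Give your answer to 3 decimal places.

-0.668

Fisher z: atanh(0.12) = 0.120581, atanh(0.21) = 0.213171
z = (z_r − z_0)·√(n−3) = (0.120581 − 0.213171)·√52 = -0.092590 · 7.211103 = -0.668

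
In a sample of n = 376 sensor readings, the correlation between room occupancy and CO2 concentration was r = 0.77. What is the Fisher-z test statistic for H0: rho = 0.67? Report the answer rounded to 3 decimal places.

4.048

z_r = atanh(0.77) = 1.020328,  z_0 = atanh(0.67) = 0.810743
SE = 1/√(n−3) = 1/√373 = 0.051778
z = (z_r − z_0)/SE = (1.020328 − 0.810743) / 0.051778 = 0.209585 / 0.051778 = 4.048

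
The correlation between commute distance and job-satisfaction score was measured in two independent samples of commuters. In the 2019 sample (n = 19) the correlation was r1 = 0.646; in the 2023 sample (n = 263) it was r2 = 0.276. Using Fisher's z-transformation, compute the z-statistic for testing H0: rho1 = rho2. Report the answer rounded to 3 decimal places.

Fisher z-transforms: z1 = atanh(0.646) = 0.768403, z2 = atanh(0.276) = 0.283347; difference d = 0.485056
Var(d) = 1/16 + 1/260 = 0.0625000 + 0.0038462 = 0.0663462
z = d/√Var(d) = 0.485056 / √0.0663462 = 0.485056 / 0.257578 = 1.883

1.883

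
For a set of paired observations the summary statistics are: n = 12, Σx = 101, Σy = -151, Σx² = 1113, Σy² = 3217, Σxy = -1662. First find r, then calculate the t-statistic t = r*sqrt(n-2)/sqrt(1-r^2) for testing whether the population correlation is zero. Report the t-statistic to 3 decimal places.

S_xy = nΣxy − ΣxΣy = 12·(-1662) − 101·(-151) = -19944 − (-15251) = -4693
S_xx = nΣx² − (Σx)² = 12·1113 − 101² = 13356 − 10201 = 3155
S_yy = nΣy² − (Σy)² = 12·3217 − (-151)² = 38604 − 22801 = 15803
r = S_xy / √(S_xx·S_yy) = -4693 / √(3155·15803) = -4693 / √49858465 = -4693 / 7061.0527 = -0.6646
t = r·√(n−2)/√(1−r²) = -0.6646·√10 / √(1−0.441693) = -2.101650 / 0.747199 = -2.813

-2.813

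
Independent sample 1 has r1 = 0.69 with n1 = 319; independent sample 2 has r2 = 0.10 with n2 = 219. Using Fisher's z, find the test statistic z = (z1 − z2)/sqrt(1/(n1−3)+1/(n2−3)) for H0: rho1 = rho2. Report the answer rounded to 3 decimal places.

Fisher z-transforms: z1 = atanh(0.69) = 0.847956, z2 = atanh(0.10) = 0.100335; difference d = 0.747621
Var(d) = 1/316 + 1/216 = 0.0031646 + 0.0046296 = 0.0077942
z = d/√Var(d) = 0.747621 / √0.0077942 = 0.747621 / 0.088285 = 8.468

8.468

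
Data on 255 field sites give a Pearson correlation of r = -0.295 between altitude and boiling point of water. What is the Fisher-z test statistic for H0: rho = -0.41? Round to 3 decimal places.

z_r = atanh(-0.295) = -0.304034,  z_0 = atanh(-0.41) = -0.435611
SE = 1/√(n−3) = 1/√252 = 0.062994
z = (z_r − z_0)/SE = (-0.304034 − (-0.435611)) / 0.062994 = 0.131577 / 0.062994 = 2.089

2.089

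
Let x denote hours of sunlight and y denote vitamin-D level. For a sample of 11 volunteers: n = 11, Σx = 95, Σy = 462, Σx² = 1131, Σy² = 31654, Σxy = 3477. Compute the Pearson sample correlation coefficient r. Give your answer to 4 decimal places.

-0.2630

Numerator: nΣxy − (Σx)(Σy) = 11·3477 − (95)(462) = -5643
Denominator: √[(nΣx²−(Σx)²)(nΣy²−(Σy)²)]
  nΣx²−(Σx)² = 11·1131 − 9025 = 3416;  nΣy²−(Σy)² = 11·31654 − 213444 = 134750
  √(3416·134750) = √460306000 = 21454.7431
r = -5643 / 21454.7431 = -0.2630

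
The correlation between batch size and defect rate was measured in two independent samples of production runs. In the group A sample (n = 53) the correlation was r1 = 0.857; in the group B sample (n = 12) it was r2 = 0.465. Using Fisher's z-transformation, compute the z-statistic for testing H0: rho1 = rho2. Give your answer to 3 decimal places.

2.149

z1 = atanh(0.857) = 1.281936,  z2 = atanh(0.465) = 0.503672
SE = √(1/(n1−3) + 1/(n2−3)) = √(1/50 + 1/9) = √(0.0200000 + 0.1111111) = √0.1311111 = 0.362093
z = (z1 − z2)/SE = (1.281936 − 0.503672) / 0.362093 = 0.778264 / 0.362093 = 2.149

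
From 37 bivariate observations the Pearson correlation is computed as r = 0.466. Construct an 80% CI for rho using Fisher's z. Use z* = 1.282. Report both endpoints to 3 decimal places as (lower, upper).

(0.278, 0.620)

Fisher z: z_r = atanh(r) = ½·ln((1+0.466)/(1−0.466)) = 0.504949
SE(z) = 1/√(n−3) = 1/√34 = 0.171499
80% ⇒ z* = 1.282; margin = 1.282·0.171499 = 0.219862
CI on z-scale: (0.285087, 0.724811)
Back-transform: tanh(0.285087) = 0.277607, tanh(0.724811) = 0.619881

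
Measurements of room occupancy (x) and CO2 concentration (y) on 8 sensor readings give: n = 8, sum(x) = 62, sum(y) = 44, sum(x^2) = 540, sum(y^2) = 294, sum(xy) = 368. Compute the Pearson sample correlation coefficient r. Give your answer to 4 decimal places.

0.4854

Numerator: nΣxy − (Σx)(Σy) = 8·368 − (62)(44) = 216
Denominator: √[(nΣx²−(Σx)²)(nΣy²−(Σy)²)]
  nΣx²−(Σx)² = 8·540 − 3844 = 476;  nΣy²−(Σy)² = 8·294 − 1936 = 416
  √(476·416) = √198016 = 444.9899
r = 216 / 444.9899 = 0.4854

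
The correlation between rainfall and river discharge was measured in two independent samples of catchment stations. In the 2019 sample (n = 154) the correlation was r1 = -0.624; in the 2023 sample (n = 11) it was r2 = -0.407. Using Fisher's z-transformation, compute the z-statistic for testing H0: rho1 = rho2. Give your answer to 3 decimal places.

z1 = atanh(-0.624) = -0.731529,  z2 = atanh(-0.407) = -0.432010
SE = √(1/(n1−3) + 1/(n2−3)) = √(1/151 + 1/8) = √(0.0066225 + 0.1250000) = √0.1316225 = 0.362798
z = (z1 − z2)/SE = (-0.731529 − (-0.432010)) / 0.362798 = -0.299519 / 0.362798 = -0.826

-0.826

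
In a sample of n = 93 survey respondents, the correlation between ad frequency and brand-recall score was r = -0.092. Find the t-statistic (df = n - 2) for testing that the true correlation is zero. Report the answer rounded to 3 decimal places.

t = r·√(n−2) / √(1−r²) with r = -0.092, n = 93
  = -0.092·√91 / √(1 − 0.008464)
  = -0.092·9.539392 / 0.995759
  = -0.877624 / 0.995759 = -0.881

-0.881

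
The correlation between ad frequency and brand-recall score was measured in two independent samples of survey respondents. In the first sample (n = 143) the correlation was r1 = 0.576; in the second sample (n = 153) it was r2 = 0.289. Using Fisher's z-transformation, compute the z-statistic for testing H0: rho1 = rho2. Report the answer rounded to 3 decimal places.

3.055

Fisher z-transforms: z1 = atanh(0.576) = 0.656456, z2 = atanh(0.289) = 0.297475; difference d = 0.358981
Var(d) = 1/140 + 1/150 = 0.0071429 + 0.0066667 = 0.0138096
z = d/√Var(d) = 0.358981 / √0.0138096 = 0.358981 / 0.117514 = 3.055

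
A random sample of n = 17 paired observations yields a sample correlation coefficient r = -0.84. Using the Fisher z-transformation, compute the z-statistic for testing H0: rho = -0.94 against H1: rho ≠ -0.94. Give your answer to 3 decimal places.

1.934

Fisher z: atanh(-0.84) = -1.221174, atanh(-0.94) = -1.738049
z = (z_r − z_0)·√(n−3) = (-1.221174 − (-1.738049))·√14 = 0.516875 · 3.741657 = 1.934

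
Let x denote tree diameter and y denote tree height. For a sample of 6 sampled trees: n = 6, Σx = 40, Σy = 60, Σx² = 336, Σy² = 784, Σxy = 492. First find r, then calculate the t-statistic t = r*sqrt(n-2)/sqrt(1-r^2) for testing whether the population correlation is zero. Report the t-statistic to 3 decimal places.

2.808

S_xy = nΣxy − ΣxΣy = 6·492 − 40·60 = 2952 − 2400 = 552
S_xx = nΣx² − (Σx)² = 6·336 − 40² = 2016 − 1600 = 416
S_yy = nΣy² − (Σy)² = 6·784 − 60² = 4704 − 3600 = 1104
r = S_xy / √(S_xx·S_yy) = 552 / √(416·1104) = 552 / √459264 = 552 / 677.6902 = 0.8145
t = r·√(n−2)/√(1−r²) = 0.8145·√4 / √(1−0.663410) = 1.629000 / 0.580164 = 2.808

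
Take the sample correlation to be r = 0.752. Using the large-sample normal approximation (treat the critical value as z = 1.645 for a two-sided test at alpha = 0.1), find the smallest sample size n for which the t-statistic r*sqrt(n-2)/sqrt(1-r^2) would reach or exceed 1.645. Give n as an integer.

Need r·√(n−2)/√(1−r²) ≥ 1.645
√(n−2) ≥ 1.645·√(1−0.565504) / 0.752 = 1.645·0.659163 / 0.752 = 1.4419
n−2 ≥ 2.0791  ⇒  n ≥ 4.0791
Smallest integer n = 5

5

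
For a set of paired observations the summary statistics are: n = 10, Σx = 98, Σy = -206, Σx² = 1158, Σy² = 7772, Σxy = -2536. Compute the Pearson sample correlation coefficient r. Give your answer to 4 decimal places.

-0.6194

S_xy = nΣxy − ΣxΣy = 10·(-2536) − 98·(-206) = -25360 − (-20188) = -5172
S_xx = nΣx² − (Σx)² = 10·1158 − 98² = 11580 − 9604 = 1976
S_yy = nΣy² − (Σy)² = 10·7772 − (-206)² = 77720 − 42436 = 35284
r = S_xy / √(S_xx·S_yy) = -5172 / √(1976·35284) = -5172 / √69721184 = -5172 / 8349.9212 = -0.6194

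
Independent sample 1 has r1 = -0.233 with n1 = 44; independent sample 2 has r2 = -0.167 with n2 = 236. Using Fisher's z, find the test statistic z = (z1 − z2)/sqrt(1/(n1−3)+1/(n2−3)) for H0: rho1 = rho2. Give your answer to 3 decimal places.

z1 = atanh(-0.233) = -0.237359,  z2 = atanh(-0.167) = -0.168579
SE = √(1/(n1−3) + 1/(n2−3)) = √(1/41 + 1/233) = √(0.0243902 + 0.0042918) = √0.0286820 = 0.169358
z = (z1 − z2)/SE = (-0.237359 − (-0.168579)) / 0.169358 = -0.068780 / 0.169358 = -0.406

-0.406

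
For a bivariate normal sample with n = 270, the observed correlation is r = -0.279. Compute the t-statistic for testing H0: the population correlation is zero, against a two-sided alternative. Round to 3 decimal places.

1 − r² = 1 − 0.077841 = 0.922159;  √(1−r²) = 0.960291
√(n−2) = √268 = 16.370706
t = r·√(n−2)/√(1−r²) = -0.279 · 16.370706 / 0.960291 = -4.756

-4.756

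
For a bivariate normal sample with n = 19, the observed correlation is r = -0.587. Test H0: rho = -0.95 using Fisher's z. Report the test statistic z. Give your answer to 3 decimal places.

4.635

Fisher z: atanh(-0.587) = -0.673077, atanh(-0.95) = -1.831781
z = (z_r − z_0)·√(n−3) = (-0.673077 − (-1.831781))·√16 = 1.158704 · 4.000000 = 4.635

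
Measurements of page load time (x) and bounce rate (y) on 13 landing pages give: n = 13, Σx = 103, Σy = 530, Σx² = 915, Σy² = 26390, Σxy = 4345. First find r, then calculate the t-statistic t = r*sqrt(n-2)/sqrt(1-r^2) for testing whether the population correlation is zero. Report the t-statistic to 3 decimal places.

0.719

Numerator: nΣxy − (Σx)(Σy) = 13·4345 − (103)(530) = 1895
Denominator: √[(nΣx²−(Σx)²)(nΣy²−(Σy)²)]
  nΣx²−(Σx)² = 13·915 − 10609 = 1286;  nΣy²−(Σy)² = 13·26390 − 280900 = 62170
  √(1286·62170) = √79950620 = 8941.5111
r = 1895 / 8941.5111 = 0.2119
t = r·√(n−2)/√(1−r²) = 0.2119·√11 / √(1−0.044902) = 0.702793 / 0.977291 = 0.719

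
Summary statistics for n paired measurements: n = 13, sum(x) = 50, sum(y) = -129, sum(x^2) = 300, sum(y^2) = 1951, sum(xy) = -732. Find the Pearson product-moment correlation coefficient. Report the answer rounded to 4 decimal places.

S_xy = nΣxy − ΣxΣy = 13·(-732) − 50·(-129) = -9516 − (-6450) = -3066
S_xx = nΣx² − (Σx)² = 13·300 − 50² = 3900 − 2500 = 1400
S_yy = nΣy² − (Σy)² = 13·1951 − (-129)² = 25363 − 16641 = 8722
r = S_xy / √(S_xx·S_yy) = -3066 / √(1400·8722) = -3066 / √12210800 = -3066 / 3494.3955 = -0.8774

-0.8774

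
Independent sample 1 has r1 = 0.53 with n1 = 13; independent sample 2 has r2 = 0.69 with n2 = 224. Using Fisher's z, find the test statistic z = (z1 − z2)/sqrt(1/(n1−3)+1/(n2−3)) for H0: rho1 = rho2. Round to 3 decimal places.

-0.797

z1 = atanh(0.53) = 0.590145,  z2 = atanh(0.69) = 0.847956
SE = √(1/(n1−3) + 1/(n2−3)) = √(1/10 + 1/221) = √(0.1000000 + 0.0045249) = √0.1045249 = 0.323303
z = (z1 − z2)/SE = (0.590145 − 0.847956) / 0.323303 = -0.257811 / 0.323303 = -0.797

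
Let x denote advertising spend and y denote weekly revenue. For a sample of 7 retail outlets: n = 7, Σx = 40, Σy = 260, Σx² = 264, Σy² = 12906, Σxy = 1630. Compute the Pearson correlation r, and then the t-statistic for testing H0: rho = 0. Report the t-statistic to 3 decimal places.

1.051

S_xy = nΣxy − ΣxΣy = 7·1630 − 40·260 = 11410 − 10400 = 1010
S_xx = nΣx² − (Σx)² = 7·264 − 40² = 1848 − 1600 = 248
S_yy = nΣy² − (Σy)² = 7·12906 − 260² = 90342 − 67600 = 22742
r = S_xy / √(S_xx·S_yy) = 1010 / √(248·22742) = 1010 / √5640016 = 1010 / 2374.8718 = 0.4253
t = r·√(n−2)/√(1−r²) = 0.4253·√5 / √(1−0.180880) = 0.951000 / 0.905052 = 1.051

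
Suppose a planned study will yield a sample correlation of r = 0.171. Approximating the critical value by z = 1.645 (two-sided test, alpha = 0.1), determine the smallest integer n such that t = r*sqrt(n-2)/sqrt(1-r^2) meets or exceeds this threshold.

Need r·√(n−2)/√(1−r²) ≥ 1.645
√(n−2) ≥ 1.645·√(1−0.029241) / 0.171 = 1.645·0.985271 / 0.171 = 9.4782
n−2 ≥ 89.8363  ⇒  n ≥ 91.8363
Smallest integer n = 92

92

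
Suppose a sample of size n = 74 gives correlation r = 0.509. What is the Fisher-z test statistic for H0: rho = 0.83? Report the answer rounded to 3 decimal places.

-5.281

z_r = atanh(0.509) = 0.561379,  z_0 = atanh(0.83) = 1.188136
SE = 1/√(n−3) = 1/√71 = 0.118678
z = (z_r − z_0)/SE = (0.561379 − 1.188136) / 0.118678 = -0.626757 / 0.118678 = -5.281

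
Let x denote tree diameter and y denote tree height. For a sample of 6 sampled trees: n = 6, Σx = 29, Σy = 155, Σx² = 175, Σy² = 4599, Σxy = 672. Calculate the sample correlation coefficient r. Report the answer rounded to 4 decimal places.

S_xy = nΣxy − ΣxΣy = 6·672 − 29·155 = 4032 − 4495 = -463
S_xx = nΣx² − (Σx)² = 6·175 − 29² = 1050 − 841 = 209
S_yy = nΣy² − (Σy)² = 6·4599 − 155² = 27594 − 24025 = 3569
r = S_xy / √(S_xx·S_yy) = -463 / √(209·3569) = -463 / √745921 = -463 / 863.6672 = -0.5361

-0.5361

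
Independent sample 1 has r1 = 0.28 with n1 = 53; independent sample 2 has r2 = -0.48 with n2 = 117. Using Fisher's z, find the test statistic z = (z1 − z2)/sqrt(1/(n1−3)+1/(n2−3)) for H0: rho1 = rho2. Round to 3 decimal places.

4.779

Fisher z-transforms: z1 = atanh(0.28) = 0.287682, z2 = atanh(-0.48) = -0.522984; difference d = 0.810666
Var(d) = 1/50 + 1/114 = 0.0200000 + 0.0087719 = 0.0287719
z = d/√Var(d) = 0.810666 / √0.0287719 = 0.810666 / 0.169623 = 4.779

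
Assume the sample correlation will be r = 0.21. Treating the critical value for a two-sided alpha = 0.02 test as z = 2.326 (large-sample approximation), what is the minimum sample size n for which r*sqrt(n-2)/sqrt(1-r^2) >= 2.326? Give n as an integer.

120

Need r·√(n−2)/√(1−r²) ≥ 2.326
√(n−2) ≥ 2.326·√(1−0.0441) / 0.21 = 2.326·0.977701 / 0.21 = 10.8292
n−2 ≥ 117.2716  ⇒  n ≥ 119.2716
Smallest integer n = 120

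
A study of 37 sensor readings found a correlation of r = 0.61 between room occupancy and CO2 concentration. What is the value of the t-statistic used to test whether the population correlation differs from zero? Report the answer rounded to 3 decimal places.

4.554

t = r·√(n−2) / √(1−r²) with r = 0.61, n = 37
  = 0.61·√35 / √(1 − 0.3721)
  = 0.61·5.916080 / 0.792401
  = 3.608809 / 0.792401 = 4.554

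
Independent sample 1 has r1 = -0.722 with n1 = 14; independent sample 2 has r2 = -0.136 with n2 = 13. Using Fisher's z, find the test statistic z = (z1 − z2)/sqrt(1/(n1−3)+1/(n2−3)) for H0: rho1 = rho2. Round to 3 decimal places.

-1.774

z1 = atanh(-0.722) = -0.911810,  z2 = atanh(-0.136) = -0.136848
SE = √(1/(n1−3) + 1/(n2−3)) = √(1/11 + 1/10) = √(0.0909091 + 0.1000000) = √0.1909091 = 0.436931
z = (z1 − z2)/SE = (-0.911810 − (-0.136848)) / 0.436931 = -0.774962 / 0.436931 = -1.774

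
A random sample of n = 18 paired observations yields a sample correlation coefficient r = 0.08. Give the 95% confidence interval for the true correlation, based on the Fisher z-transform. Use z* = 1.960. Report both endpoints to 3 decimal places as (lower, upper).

(-0.402, 0.527)

Fisher z: z_r = atanh(r) = ½·ln((1+0.08)/(1−0.08)) = 0.080171
SE(z) = 1/√(n−3) = 1/√15 = 0.258199
95% ⇒ z* = 1.960; margin = 1.960·0.258199 = 0.506070
CI on z-scale: (-0.425899, 0.586241)
Back-transform: tanh(-0.425899) = -0.401888, tanh(0.586241) = 0.527187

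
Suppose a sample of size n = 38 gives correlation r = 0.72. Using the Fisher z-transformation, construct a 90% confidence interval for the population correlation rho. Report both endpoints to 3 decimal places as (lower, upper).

Fisher z: z_r = atanh(r) = ½·ln((1+0.72)/(1−0.72)) = 0.907645
SE(z) = 1/√(n−3) = 1/√35 = 0.169031
90% ⇒ z* = 1.645; margin = 1.645·0.169031 = 0.278056
CI on z-scale: (0.629589, 1.185701)
Back-transform: tanh(0.629589) = 0.557769, tanh(1.185701) = 0.829241

(0.558, 0.829)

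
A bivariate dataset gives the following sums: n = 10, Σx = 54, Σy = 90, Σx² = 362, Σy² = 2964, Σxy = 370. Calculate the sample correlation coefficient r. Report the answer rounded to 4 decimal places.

S_xy = nΣxy − ΣxΣy = 10·370 − 54·90 = 3700 − 4860 = -1160
S_xx = nΣx² − (Σx)² = 10·362 − 54² = 3620 − 2916 = 704
S_yy = nΣy² − (Σy)² = 10·2964 − 90² = 29640 − 8100 = 21540
r = S_xy / √(S_xx·S_yy) = -1160 / √(704·21540) = -1160 / √15164160 = -1160 / 3894.1186 = -0.2979

-0.2979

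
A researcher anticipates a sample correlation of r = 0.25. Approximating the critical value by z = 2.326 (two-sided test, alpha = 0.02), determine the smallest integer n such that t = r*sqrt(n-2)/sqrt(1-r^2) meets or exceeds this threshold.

r√(n−2)/√(1−r²) ≥ 2.326  ⇔  n−2 ≥ (2.326)²·(1−r²)/r²
(1−r²)/r² = (1−0.0625)/0.0625 = 15.0000
n ≥ 2 + 5.410276·15.0000 = 2 + 81.1541 = 83.1541
⌈83.1541⌉ = 84

84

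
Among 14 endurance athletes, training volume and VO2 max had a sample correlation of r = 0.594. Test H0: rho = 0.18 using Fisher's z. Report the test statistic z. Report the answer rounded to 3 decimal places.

1.664

Fisher z: atanh(0.594) = 0.683824, atanh(0.18) = 0.181983
z = (z_r − z_0)·√(n−3) = (0.683824 − 0.181983)·√11 = 0.501841 · 3.316625 = 1.664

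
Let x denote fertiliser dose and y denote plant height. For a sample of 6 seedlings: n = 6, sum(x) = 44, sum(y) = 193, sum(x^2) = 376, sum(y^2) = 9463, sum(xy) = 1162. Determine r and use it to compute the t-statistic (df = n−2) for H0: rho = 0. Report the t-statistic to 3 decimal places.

S_xy = nΣxy − ΣxΣy = 6·1162 − 44·193 = 6972 − 8492 = -1520
S_xx = nΣx² − (Σx)² = 6·376 − 44² = 2256 − 1936 = 320
S_yy = nΣy² − (Σy)² = 6·9463 − 193² = 56778 − 37249 = 19529
r = S_xy / √(S_xx·S_yy) = -1520 / √(320·19529) = -1520 / √6249280 = -1520 / 2499.8560 = -0.6080
t = r·√(n−2)/√(1−r²) = -0.6080·√4 / √(1−0.369664) = -1.216000 / 0.793937 = -1.532

-1.532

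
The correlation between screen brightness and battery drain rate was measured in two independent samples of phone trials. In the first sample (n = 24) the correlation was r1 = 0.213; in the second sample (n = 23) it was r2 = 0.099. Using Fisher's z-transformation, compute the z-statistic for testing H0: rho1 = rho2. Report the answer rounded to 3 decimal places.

Fisher z-transforms: z1 = atanh(0.213) = 0.216312, z2 = atanh(0.099) = 0.099325; difference d = 0.116987
Var(d) = 1/21 + 1/20 = 0.0476190 + 0.0500000 = 0.0976190
z = d/√Var(d) = 0.116987 / √0.0976190 = 0.116987 / 0.312440 = 0.374

0.374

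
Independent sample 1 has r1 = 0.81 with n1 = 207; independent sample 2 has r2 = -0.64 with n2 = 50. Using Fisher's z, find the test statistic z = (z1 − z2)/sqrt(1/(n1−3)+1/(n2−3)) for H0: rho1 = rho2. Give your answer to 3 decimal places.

11.652

z1 = atanh(0.81) = 1.127029,  z2 = atanh(-0.64) = -0.758174
SE = √(1/(n1−3) + 1/(n2−3)) = √(1/204 + 1/47) = √(0.0049020 + 0.0212766) = √0.0261786 = 0.161798
z = (z1 − z2)/SE = (1.127029 − (-0.758174)) / 0.161798 = 1.885203 / 0.161798 = 11.652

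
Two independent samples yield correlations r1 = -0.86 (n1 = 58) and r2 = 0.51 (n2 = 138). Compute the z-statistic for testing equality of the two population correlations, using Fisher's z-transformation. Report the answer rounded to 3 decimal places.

-11.603

Fisher z-transforms: z1 = atanh(-0.86) = -1.293345, z2 = atanh(0.51) = 0.562730; difference d = -1.856075
Var(d) = 1/55 + 1/135 = 0.0181818 + 0.0074074 = 0.0255892
z = d/√Var(d) = -1.856075 / √0.0255892 = -1.856075 / 0.159966 = -11.603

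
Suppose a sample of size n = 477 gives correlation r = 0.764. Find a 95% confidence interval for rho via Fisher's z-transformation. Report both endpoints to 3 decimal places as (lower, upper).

z_r = atanh(0.764) = 1.005754;  SE = 1/√(n−3) = 1/√474 = 0.045932
z-limits: 1.005754 ± 1.960·0.045932 = 1.005754 ± 0.090027 = [0.915727, 1.095781]
ρ-limits: (tanh 0.915727, tanh 1.095781) = (0.724, 0.799)

(0.724, 0.799)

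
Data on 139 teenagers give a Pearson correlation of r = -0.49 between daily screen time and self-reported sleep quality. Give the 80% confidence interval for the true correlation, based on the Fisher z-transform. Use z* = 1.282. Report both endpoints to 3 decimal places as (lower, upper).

z_r = atanh(-0.49) = -0.536060;  SE = 1/√(n−3) = 1/√136 = 0.085749
z-limits: -0.536060 ± 1.282·0.085749 = -0.536060 ± 0.109930 = [-0.645990, -0.426130]
ρ-limits: (tanh -0.645990, tanh -0.426130) = (-0.569, -0.402)

(-0.569, -0.402)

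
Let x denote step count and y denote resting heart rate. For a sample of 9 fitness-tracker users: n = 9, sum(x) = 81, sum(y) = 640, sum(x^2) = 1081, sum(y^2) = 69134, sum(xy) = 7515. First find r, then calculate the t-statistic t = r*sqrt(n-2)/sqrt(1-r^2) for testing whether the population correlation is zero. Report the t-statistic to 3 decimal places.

Numerator: nΣxy − (Σx)(Σy) = 9·7515 − (81)(640) = 15795
Denominator: √[(nΣx²−(Σx)²)(nΣy²−(Σy)²)]
  nΣx²−(Σx)² = 9·1081 − 6561 = 3168;  nΣy²−(Σy)² = 9·69134 − 409600 = 212606
  √(3168·212606) = √673535808 = 25952.5684
r = 15795 / 25952.5684 = 0.6086
t = r·√(n−2)/√(1−r²) = 0.6086·√7 / √(1−0.370394) = 1.610204 / 0.793477 = 2.029

2.029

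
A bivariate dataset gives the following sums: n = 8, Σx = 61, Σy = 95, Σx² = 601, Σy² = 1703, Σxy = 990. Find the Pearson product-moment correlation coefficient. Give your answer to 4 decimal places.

0.9504

Numerator: nΣxy − (Σx)(Σy) = 8·990 − (61)(95) = 2125
Denominator: √[(nΣx²−(Σx)²)(nΣy²−(Σy)²)]
  nΣx²−(Σx)² = 8·601 − 3721 = 1087;  nΣy²−(Σy)² = 8·1703 − 9025 = 4599
  √(1087·4599) = √4999113 = 2235.8696
r = 2125 / 2235.8696 = 0.9504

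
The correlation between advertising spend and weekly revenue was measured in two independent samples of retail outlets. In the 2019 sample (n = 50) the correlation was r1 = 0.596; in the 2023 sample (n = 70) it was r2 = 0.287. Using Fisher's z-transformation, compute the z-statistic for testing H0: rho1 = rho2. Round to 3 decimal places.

Fisher z-transforms: z1 = atanh(0.596) = 0.686920, z2 = atanh(0.287) = 0.295294; difference d = 0.391626
Var(d) = 1/47 + 1/67 = 0.0212766 + 0.0149254 = 0.0362020
z = d/√Var(d) = 0.391626 / √0.0362020 = 0.391626 / 0.190268 = 2.058

2.058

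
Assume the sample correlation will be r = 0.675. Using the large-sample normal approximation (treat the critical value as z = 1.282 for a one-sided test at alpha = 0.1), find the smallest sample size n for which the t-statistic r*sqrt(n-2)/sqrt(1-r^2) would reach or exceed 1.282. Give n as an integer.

Need r·√(n−2)/√(1−r²) ≥ 1.282
√(n−2) ≥ 1.282·√(1−0.455625) / 0.675 = 1.282·0.737818 / 0.675 = 1.4013
n−2 ≥ 1.9636  ⇒  n ≥ 3.9636
Smallest integer n = 4

4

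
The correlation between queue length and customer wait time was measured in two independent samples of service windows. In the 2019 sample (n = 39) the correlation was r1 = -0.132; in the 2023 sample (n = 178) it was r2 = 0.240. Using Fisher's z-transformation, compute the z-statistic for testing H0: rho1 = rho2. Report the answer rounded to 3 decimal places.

z1 = atanh(-0.132) = -0.132775,  z2 = atanh(0.240) = 0.244774
SE = √(1/(n1−3) + 1/(n2−3)) = √(1/36 + 1/175) = √(0.0277778 + 0.0057143) = √0.0334921 = 0.183008
z = (z1 − z2)/SE = (-0.132775 − 0.244774) / 0.183008 = -0.377549 / 0.183008 = -2.063

-2.063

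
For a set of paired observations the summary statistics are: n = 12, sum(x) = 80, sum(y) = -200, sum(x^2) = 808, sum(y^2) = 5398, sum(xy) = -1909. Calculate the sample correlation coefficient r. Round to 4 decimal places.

-0.7644

S_xy = nΣxy − ΣxΣy = 12·(-1909) − 80·(-200) = -22908 − (-16000) = -6908
S_xx = nΣx² − (Σx)² = 12·808 − 80² = 9696 − 6400 = 3296
S_yy = nΣy² − (Σy)² = 12·5398 − (-200)² = 64776 − 40000 = 24776
r = S_xy / √(S_xx·S_yy) = -6908 / √(3296·24776) = -6908 / √81661696 = -6908 / 9036.6861 = -0.7644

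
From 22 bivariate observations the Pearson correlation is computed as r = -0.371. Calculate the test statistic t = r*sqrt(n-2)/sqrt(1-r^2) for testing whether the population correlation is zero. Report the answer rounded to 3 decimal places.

1 − r² = 1 − 0.137641 = 0.862359;  √(1−r²) = 0.928633
√(n−2) = √20 = 4.472136
t = r·√(n−2)/√(1−r²) = -0.371 · 4.472136 / 0.928633 = -1.787

-1.787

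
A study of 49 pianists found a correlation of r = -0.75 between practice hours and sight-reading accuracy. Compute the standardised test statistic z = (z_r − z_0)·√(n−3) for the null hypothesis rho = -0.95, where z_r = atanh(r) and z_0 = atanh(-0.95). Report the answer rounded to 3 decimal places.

5.825

z_r = atanh(-0.75) = -0.972955,  z_0 = atanh(-0.95) = -1.831781
SE = 1/√(n−3) = 1/√46 = 0.147442
z = (z_r − z_0)/SE = (-0.972955 − (-1.831781)) / 0.147442 = 0.858826 / 0.147442 = 5.825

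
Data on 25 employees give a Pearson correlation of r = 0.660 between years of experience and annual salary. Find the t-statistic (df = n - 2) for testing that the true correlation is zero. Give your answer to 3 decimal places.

4.213

t = r·√(n−2) / √(1−r²) with r = 0.660, n = 25
  = 0.660·√23 / √(1 − 0.435600)
  = 0.660·4.795832 / 0.751266
  = 3.165249 / 0.751266 = 4.213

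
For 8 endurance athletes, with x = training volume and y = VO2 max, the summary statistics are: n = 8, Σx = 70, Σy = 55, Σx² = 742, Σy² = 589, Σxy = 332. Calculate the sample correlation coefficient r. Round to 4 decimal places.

-0.9032

Numerator: nΣxy − (Σx)(Σy) = 8·332 − (70)(55) = -1194
Denominator: √[(nΣx²−(Σx)²)(nΣy²−(Σy)²)]
  nΣx²−(Σx)² = 8·742 − 4900 = 1036;  nΣy²−(Σy)² = 8·589 − 3025 = 1687
  √(1036·1687) = √1747732 = 1322.0182
r = -1194 / 1322.0182 = -0.9032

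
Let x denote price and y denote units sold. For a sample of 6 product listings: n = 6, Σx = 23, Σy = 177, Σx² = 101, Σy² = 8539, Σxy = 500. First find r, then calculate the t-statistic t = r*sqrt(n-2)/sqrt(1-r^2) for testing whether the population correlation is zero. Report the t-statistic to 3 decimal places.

Numerator: nΣxy − (Σx)(Σy) = 6·500 − (23)(177) = -1071
Denominator: √[(nΣx²−(Σx)²)(nΣy²−(Σy)²)]
  nΣx²−(Σx)² = 6·101 − 529 = 77;  nΣy²−(Σy)² = 6·8539 − 31329 = 19905
  √(77·19905) = √1532685 = 1238.0166
r = -1071 / 1238.0166 = -0.8651
t = r·√(n−2)/√(1−r²) = -0.8651·√4 / √(1−0.748398) = -1.730200 / 0.501599 = -3.449

-3.449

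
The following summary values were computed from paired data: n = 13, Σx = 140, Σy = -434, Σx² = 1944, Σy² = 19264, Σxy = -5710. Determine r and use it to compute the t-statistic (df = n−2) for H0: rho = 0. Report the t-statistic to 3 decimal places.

S_xy = nΣxy − ΣxΣy = 13·(-5710) − 140·(-434) = -74230 − (-60760) = -13470
S_xx = nΣx² − (Σx)² = 13·1944 − 140² = 25272 − 19600 = 5672
S_yy = nΣy² − (Σy)² = 13·19264 − (-434)² = 250432 − 188356 = 62076
r = S_xy / √(S_xx·S_yy) = -13470 / √(5672·62076) = -13470 / √352095072 = -13470 / 18764.1965 = -0.7179
t = r·√(n−2)/√(1−r²) = -0.7179·√11 / √(1−0.515380) = -2.381005 / 0.696147 = -3.420

-3.420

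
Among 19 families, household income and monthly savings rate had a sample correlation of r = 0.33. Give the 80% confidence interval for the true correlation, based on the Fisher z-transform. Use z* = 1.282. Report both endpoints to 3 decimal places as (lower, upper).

Fisher z: z_r = atanh(r) = ½·ln((1+0.33)/(1−0.33)) = 0.342828
SE(z) = 1/√(n−3) = 1/√16 = 0.250000
80% ⇒ z* = 1.282; margin = 1.282·0.250000 = 0.320500
CI on z-scale: (0.022328, 0.663328)
Back-transform: tanh(0.022328) = 0.022324, tanh(0.663328) = 0.580574

(0.022, 0.581)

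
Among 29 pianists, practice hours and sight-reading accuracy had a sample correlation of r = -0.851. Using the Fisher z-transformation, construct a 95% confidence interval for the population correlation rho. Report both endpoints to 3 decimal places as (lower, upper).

(-0.928, -0.704)

z_r = atanh(-0.851) = -1.259768;  SE = 1/√(n−3) = 1/√26 = 0.196116
z-limits: -1.259768 ± 1.960·0.196116 = -1.259768 ± 0.384387 = [-1.644155, -0.875381]
ρ-limits: (tanh -1.644155, tanh -0.875381) = (-0.928, -0.704)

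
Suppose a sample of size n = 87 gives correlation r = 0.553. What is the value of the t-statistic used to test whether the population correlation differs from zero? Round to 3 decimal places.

6.119

t = r·√(n−2) / √(1−r²) with r = 0.553, n = 87
  = 0.553·√85 / √(1 − 0.305809)
  = 0.553·9.219544 / 0.833181
  = 5.098408 / 0.833181 = 6.119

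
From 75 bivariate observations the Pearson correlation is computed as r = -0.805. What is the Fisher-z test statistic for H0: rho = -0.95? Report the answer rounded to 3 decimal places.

6.102

Fisher z: atanh(-0.805) = -1.112658, atanh(-0.95) = -1.831781
z = (z_r − z_0)·√(n−3) = (-1.112658 − (-1.831781))·√72 = 0.719123 · 8.485281 = 6.102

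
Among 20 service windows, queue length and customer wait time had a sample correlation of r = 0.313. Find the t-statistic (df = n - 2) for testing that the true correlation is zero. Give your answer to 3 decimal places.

1 − r² = 1 − 0.097969 = 0.902031;  √(1−r²) = 0.949753
√(n−2) = √18 = 4.242641
t = r·√(n−2)/√(1−r²) = 0.313 · 4.242641 / 0.949753 = 1.398

1.398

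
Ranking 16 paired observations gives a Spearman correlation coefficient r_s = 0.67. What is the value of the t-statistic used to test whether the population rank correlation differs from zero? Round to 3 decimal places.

3.377

t = r_s·√(n−2) / √(1−r_s²) with r_s = 0.67, n = 16
  = 0.67·√14 / √(1 − 0.4489)
  = 0.67·3.741657 / 0.742361
  = 2.506910 / 0.742361 = 3.377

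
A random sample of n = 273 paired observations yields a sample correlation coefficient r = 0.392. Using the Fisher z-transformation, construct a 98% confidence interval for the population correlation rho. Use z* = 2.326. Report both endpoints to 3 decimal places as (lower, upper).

Fisher z: z_r = atanh(r) = ½·ln((1+0.392)/(1−0.392)) = 0.414161
SE(z) = 1/√(n−3) = 1/√270 = 0.060858
98% ⇒ z* = 2.326; margin = 2.326·0.060858 = 0.141556
CI on z-scale: (0.272605, 0.555717)
Back-transform: tanh(0.272605) = 0.266047, tanh(0.555717) = 0.504793

(0.266, 0.505)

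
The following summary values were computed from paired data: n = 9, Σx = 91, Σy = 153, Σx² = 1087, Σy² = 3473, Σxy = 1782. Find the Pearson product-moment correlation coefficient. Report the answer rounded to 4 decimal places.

0.6160

S_xy = nΣxy − ΣxΣy = 9·1782 − 91·153 = 16038 − 13923 = 2115
S_xx = nΣx² − (Σx)² = 9·1087 − 91² = 9783 − 8281 = 1502
S_yy = nΣy² − (Σy)² = 9·3473 − 153² = 31257 − 23409 = 7848
r = S_xy / √(S_xx·S_yy) = 2115 / √(1502·7848) = 2115 / √11787696 = 2115 / 3433.3214 = 0.6160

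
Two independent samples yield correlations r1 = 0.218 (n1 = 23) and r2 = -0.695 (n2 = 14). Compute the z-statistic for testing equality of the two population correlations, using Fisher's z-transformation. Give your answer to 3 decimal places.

z1 = atanh(0.218) = 0.221555,  z2 = atanh(-0.695) = -0.857563
SE = √(1/(n1−3) + 1/(n2−3)) = √(1/20 + 1/11) = √(0.0500000 + 0.0909091) = √0.1409091 = 0.375379
z = (z1 − z2)/SE = (0.221555 − (-0.857563)) / 0.375379 = 1.079118 / 0.375379 = 2.875

2.875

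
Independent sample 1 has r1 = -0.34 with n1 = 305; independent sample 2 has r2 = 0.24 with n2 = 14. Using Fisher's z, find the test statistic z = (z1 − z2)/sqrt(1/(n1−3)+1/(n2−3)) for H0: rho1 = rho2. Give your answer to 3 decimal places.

z1 = atanh(-0.34) = -0.354093,  z2 = atanh(0.24) = 0.244774
SE = √(1/(n1−3) + 1/(n2−3)) = √(1/302 + 1/11) = √(0.0033113 + 0.0909091) = √0.0942204 = 0.306953
z = (z1 − z2)/SE = (-0.354093 − 0.244774) / 0.306953 = -0.598867 / 0.306953 = -1.951

-1.951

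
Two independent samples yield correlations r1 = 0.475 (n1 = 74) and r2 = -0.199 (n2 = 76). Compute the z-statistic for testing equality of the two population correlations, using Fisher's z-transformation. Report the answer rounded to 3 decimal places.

4.309

z1 = atanh(0.475) = 0.516508,  z2 = atanh(-0.199) = -0.201691
SE = √(1/(n1−3) + 1/(n2−3)) = √(1/71 + 1/73) = √(0.0140845 + 0.0136986) = √0.0277831 = 0.166683
z = (z1 − z2)/SE = (0.516508 − (-0.201691)) / 0.166683 = 0.718199 / 0.166683 = 4.309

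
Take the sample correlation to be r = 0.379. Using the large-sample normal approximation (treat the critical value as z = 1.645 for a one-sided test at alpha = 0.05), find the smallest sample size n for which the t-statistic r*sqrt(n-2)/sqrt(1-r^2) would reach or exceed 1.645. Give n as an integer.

Need r·√(n−2)/√(1−r²) ≥ 1.645
√(n−2) ≥ 1.645·√(1−0.143641) / 0.379 = 1.645·0.925397 / 0.379 = 4.0166
n−2 ≥ 16.1331  ⇒  n ≥ 18.1331
Smallest integer n = 19

19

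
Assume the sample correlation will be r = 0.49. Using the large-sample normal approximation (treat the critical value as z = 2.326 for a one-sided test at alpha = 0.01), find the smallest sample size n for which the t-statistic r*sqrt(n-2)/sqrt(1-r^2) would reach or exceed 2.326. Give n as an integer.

20

r√(n−2)/√(1−r²) ≥ 2.326  ⇔  n−2 ≥ (2.326)²·(1−r²)/r²
(1−r²)/r² = (1−0.2401)/0.2401 = 3.1649
n ≥ 2 + 5.410276·3.1649 = 2 + 17.1230 = 19.1230
⌈19.1230⌉ = 20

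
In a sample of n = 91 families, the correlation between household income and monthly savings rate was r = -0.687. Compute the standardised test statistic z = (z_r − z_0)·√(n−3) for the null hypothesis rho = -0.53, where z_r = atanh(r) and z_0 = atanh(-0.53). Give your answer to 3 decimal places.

z_r = atanh(-0.687) = -0.842252,  z_0 = atanh(-0.53) = -0.590145
SE = 1/√(n−3) = 1/√88 = 0.106600
z = (z_r − z_0)/SE = (-0.842252 − (-0.590145)) / 0.106600 = -0.252107 / 0.106600 = -2.365

-2.365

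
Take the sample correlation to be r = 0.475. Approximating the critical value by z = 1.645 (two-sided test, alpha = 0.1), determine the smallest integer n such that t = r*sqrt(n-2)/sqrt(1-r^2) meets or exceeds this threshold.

r√(n−2)/√(1−r²) ≥ 1.645  ⇔  n−2 ≥ (1.645)²·(1−r²)/r²
(1−r²)/r² = (1−0.225625)/0.225625 = 3.4321
n ≥ 2 + 2.706025·3.4321 = 2 + 9.2873 = 11.2873
⌈11.2873⌉ = 12

12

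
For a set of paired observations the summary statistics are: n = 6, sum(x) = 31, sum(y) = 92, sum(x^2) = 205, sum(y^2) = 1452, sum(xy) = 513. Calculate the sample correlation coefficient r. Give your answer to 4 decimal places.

S_xy = nΣxy − ΣxΣy = 6·513 − 31·92 = 3078 − 2852 = 226
S_xx = nΣx² − (Σx)² = 6·205 − 31² = 1230 − 961 = 269
S_yy = nΣy² − (Σy)² = 6·1452 − 92² = 8712 − 8464 = 248
r = S_xy / √(S_xx·S_yy) = 226 / √(269·248) = 226 / √66712 = 226 / 258.2867 = 0.8750

0.8750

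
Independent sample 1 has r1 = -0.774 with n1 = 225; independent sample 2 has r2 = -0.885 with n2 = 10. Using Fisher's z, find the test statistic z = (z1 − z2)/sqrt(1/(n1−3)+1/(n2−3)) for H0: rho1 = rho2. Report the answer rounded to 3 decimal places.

0.959

z1 = atanh(-0.774) = -1.030229,  z2 = atanh(-0.885) = -1.398375
SE = √(1/(n1−3) + 1/(n2−3)) = √(1/222 + 1/7) = √(0.0045045 + 0.1428571) = √0.1473616 = 0.383877
z = (z1 − z2)/SE = (-1.030229 − (-1.398375)) / 0.383877 = 0.368146 / 0.383877 = 0.959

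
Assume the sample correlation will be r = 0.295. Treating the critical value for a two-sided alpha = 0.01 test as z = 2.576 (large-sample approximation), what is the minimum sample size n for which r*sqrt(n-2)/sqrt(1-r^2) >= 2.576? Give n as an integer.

72

r√(n−2)/√(1−r²) ≥ 2.576  ⇔  n−2 ≥ (2.576)²·(1−r²)/r²
(1−r²)/r² = (1−0.087025)/0.087025 = 10.4910
n ≥ 2 + 6.635776·10.4910 = 2 + 69.6159 = 71.6159
⌈71.6159⌉ = 72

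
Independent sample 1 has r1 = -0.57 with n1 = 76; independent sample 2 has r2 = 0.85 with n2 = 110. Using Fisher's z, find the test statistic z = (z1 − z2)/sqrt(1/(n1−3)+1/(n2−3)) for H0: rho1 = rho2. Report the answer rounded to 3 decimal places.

z1 = atanh(-0.57) = -0.647523,  z2 = atanh(0.85) = 1.256153
SE = √(1/(n1−3) + 1/(n2−3)) = √(1/73 + 1/107) = √(0.0136986 + 0.0093458) = √0.0230444 = 0.151804
z = (z1 − z2)/SE = (-0.647523 − 1.256153) / 0.151804 = -1.903676 / 0.151804 = -12.540

-12.540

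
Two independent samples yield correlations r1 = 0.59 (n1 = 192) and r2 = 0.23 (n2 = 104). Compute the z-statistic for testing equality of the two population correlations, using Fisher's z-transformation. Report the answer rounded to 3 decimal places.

3.598

z1 = atanh(0.59) = 0.677666,  z2 = atanh(0.23) = 0.234189
SE = √(1/(n1−3) + 1/(n2−3)) = √(1/189 + 1/101) = √(0.0052910 + 0.0099010) = √0.0151920 = 0.123256
z = (z1 − z2)/SE = (0.677666 − 0.234189) / 0.123256 = 0.443477 / 0.123256 = 3.598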